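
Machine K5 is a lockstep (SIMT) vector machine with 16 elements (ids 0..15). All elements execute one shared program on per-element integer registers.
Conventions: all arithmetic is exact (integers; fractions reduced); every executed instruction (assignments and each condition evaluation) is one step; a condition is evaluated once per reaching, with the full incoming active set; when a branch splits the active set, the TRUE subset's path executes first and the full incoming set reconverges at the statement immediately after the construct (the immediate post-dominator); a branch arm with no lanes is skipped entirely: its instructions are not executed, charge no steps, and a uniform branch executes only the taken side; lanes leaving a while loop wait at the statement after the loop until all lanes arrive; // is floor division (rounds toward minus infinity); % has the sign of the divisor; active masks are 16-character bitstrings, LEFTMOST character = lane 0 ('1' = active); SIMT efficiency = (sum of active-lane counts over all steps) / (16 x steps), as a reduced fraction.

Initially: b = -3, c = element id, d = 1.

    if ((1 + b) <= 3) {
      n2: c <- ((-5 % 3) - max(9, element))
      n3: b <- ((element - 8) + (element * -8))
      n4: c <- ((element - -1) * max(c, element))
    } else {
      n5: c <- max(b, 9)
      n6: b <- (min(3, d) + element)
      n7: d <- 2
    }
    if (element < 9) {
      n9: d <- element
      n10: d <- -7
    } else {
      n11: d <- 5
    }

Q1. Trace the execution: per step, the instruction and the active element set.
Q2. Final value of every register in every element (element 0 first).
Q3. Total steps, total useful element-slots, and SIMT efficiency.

step 0: eval ((1 + b) <= 3)          1111111111111111
step 1: c <- ((-5 % 3) - max(9, element)) 1111111111111111
step 2: b <- ((element - 8) + (element * -8)) 1111111111111111
step 3: c <- ((element - -1) * max(c, element)) 1111111111111111
step 4: eval (element < 9)           1111111111111111
step 5: d <- element                 1111111110000000
step 6: d <- -7                      1111111110000000
step 7: d <- 5                       0000000001111111

Answer: 8 steps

b: -8,-15,-22,-29,-36,-43,-50,-57,-64,-71,-78,-85,-92,-99,-106,-113
c: 0,2,6,12,20,30,42,56,72,90,110,132,156,182,210,240
d: -7,-7,-7,-7,-7,-7,-7,-7,-7,5,5,5,5,5,5,5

steps = 8; useful = 105; efficiency = 105/128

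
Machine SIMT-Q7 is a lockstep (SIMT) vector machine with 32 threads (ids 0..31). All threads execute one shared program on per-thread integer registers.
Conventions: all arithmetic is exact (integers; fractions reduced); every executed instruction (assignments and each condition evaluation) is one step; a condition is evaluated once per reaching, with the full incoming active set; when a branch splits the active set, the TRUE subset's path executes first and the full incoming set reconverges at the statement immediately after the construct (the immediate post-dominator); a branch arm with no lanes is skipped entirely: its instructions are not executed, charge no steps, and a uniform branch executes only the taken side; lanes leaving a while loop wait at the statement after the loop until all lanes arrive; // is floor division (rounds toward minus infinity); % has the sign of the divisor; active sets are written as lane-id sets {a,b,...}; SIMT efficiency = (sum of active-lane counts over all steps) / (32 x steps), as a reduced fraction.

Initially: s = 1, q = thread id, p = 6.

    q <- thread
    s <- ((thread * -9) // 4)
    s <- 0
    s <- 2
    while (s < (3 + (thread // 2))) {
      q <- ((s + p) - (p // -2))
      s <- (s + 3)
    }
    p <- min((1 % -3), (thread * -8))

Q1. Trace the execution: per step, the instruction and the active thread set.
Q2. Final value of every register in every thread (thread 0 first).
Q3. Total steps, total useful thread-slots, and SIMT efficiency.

step 0: q <- thread                  {0,1,2,3,4,5,6,7,8,9,10,11,12,13,14,15,16,17,18,19,20,21,22,23,24,25,26,27,28,29,30,31}
step 1: s <- ((thread * -9) // 4)    {0,1,2,3,4,5,6,7,8,9,10,11,12,13,14,15,16,17,18,19,20,21,22,23,24,25,26,27,28,29,30,31}
step 2: s <- 0                       {0,1,2,3,4,5,6,7,8,9,10,11,12,13,14,15,16,17,18,19,20,21,22,23,24,25,26,27,28,29,30,31}
step 3: s <- 2                       {0,1,2,3,4,5,6,7,8,9,10,11,12,13,14,15,16,17,18,19,20,21,22,23,24,25,26,27,28,29,30,31}
step 4: eval (s < (3 + (thread // 2))) {0,1,2,3,4,5,6,7,8,9,10,11,12,13,14,15,16,17,18,19,20,21,22,23,24,25,26,27,28,29,30,31}
step 5: q <- ((s + p) - (p // -2))   {0,1,2,3,4,5,6,7,8,9,10,11,12,13,14,15,16,17,18,19,20,21,22,23,24,25,26,27,28,29,30,31}
step 6: s <- (s + 3)                 {0,1,2,3,4,5,6,7,8,9,10,11,12,13,14,15,16,17,18,19,20,21,22,23,24,25,26,27,28,29,30,31}
step 7: eval (s < (3 + (thread // 2))) {0,1,2,3,4,5,6,7,8,9,10,11,12,13,14,15,16,17,18,19,20,21,22,23,24,25,26,27,28,29,30,31}
step 8: q <- ((s + p) - (p // -2))   {6,7,8,9,10,11,12,13,14,15,16,17,18,19,20,21,22,23,24,25,26,27,28,29,30,31}
step 9: s <- (s + 3)                 {6,7,8,9,10,11,12,13,14,15,16,17,18,19,20,21,22,23,24,25,26,27,28,29,30,31}
step 10: eval (s < (3 + (thread // 2))) {6,7,8,9,10,11,12,13,14,15,16,17,18,19,20,21,22,23,24,25,26,27,28,29,30,31}
step 11: q <- ((s + p) - (p // -2))   {12,13,14,15,16,17,18,19,20,21,22,23,24,25,26,27,28,29,30,31}
step 12: s <- (s + 3)                 {12,13,14,15,16,17,18,19,20,21,22,23,24,25,26,27,28,29,30,31}
step 13: eval (s < (3 + (thread // 2))) {12,13,14,15,16,17,18,19,20,21,22,23,24,25,26,27,28,29,30,31}
step 14: q <- ((s + p) - (p // -2))   {18,19,20,21,22,23,24,25,26,27,28,29,30,31}
step 15: s <- (s + 3)                 {18,19,20,21,22,23,24,25,26,27,28,29,30,31}
step 16: eval (s < (3 + (thread // 2))) {18,19,20,21,22,23,24,25,26,27,28,29,30,31}
step 17: q <- ((s + p) - (p // -2))   {24,25,26,27,28,29,30,31}
step 18: s <- (s + 3)                 {24,25,26,27,28,29,30,31}
step 19: eval (s < (3 + (thread // 2))) {24,25,26,27,28,29,30,31}
step 20: q <- ((s + p) - (p // -2))   {30,31}
step 21: s <- (s + 3)                 {30,31}
step 22: eval (s < (3 + (thread // 2))) {30,31}
step 23: p <- min((1 % -3), (thread * -8)) {0,1,2,3,4,5,6,7,8,9,10,11,12,13,14,15,16,17,18,19,20,21,22,23,24,25,26,27,28,29,30,31}

Answer: 24 steps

s: 5,5,5,5,5,5,8,8,8,8,8,8,11,11,11,11,11,11,14,14,14,14,14,14,17,17,17,17,17,17,20,20
q: 11,11,11,11,11,11,14,14,14,14,14,14,17,17,17,17,17,17,20,20,20,20,20,20,23,23,23,23,23,23,26,26
p: -2,-8,-16,-24,-32,-40,-48,-56,-64,-72,-80,-88,-96,-104,-112,-120,-128,-136,-144,-152,-160,-168,-176,-184,-192,-200,-208,-216,-224,-232,-240,-248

steps = 24; useful = 498; efficiency = 498/768 = 83/128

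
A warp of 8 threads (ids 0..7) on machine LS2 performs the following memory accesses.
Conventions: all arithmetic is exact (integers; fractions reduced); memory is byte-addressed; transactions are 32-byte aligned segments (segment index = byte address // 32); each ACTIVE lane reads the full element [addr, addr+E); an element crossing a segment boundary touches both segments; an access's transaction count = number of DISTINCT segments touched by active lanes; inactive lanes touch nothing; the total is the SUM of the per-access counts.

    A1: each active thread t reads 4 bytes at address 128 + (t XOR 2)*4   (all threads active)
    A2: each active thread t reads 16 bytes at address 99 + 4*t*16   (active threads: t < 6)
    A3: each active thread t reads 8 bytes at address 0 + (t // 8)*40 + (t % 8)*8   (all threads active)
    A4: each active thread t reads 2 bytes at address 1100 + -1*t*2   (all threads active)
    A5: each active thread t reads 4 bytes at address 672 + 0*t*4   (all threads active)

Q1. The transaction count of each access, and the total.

A1: 1 transaction
A2: 6 transactions
A3: 2 transactions
A4: 2 transactions
A5: 1 transaction

Answer: 1,6,2,2,1; total 12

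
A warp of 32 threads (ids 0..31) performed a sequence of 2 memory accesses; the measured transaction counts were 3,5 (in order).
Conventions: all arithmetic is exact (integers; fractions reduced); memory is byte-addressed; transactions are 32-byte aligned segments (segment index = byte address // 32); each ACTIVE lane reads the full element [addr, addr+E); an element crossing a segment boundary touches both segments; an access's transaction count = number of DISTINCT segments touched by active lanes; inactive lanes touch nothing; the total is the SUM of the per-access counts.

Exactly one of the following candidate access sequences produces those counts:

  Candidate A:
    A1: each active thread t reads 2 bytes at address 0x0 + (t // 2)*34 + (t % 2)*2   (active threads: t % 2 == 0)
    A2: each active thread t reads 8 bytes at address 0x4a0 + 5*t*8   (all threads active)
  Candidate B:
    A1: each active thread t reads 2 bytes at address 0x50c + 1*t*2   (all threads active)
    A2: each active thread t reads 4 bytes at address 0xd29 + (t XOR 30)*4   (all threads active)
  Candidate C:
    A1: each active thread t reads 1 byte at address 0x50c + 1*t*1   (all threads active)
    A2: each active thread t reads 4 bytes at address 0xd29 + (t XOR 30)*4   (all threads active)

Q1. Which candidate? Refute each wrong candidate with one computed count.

A: A1 gives 16 transactions, not 3
C: A1 gives 2 transactions, not 3
B: all counts match (3,5)

Answer: B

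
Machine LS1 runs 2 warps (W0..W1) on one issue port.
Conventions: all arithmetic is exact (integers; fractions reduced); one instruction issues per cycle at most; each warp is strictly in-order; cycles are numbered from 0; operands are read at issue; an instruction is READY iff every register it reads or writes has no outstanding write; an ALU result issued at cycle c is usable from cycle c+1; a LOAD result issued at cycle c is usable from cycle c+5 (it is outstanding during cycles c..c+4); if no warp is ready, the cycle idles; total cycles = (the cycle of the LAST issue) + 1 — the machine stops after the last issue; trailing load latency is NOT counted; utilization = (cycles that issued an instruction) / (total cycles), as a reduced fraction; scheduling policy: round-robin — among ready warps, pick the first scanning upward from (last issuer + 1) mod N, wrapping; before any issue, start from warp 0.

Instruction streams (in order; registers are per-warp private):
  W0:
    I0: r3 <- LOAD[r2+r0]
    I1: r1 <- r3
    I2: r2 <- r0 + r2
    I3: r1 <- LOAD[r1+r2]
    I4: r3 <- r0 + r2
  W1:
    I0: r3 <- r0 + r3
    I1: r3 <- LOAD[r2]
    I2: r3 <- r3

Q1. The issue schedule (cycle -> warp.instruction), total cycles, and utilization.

cycle 0: W0.I0
cycle 1: W1.I0
cycle 2: W1.I1
cycle 3: idle
cycle 4: idle
cycle 5: W0.I1
cycle 6: W0.I2
cycle 7: W1.I2
cycle 8: W0.I3
cycle 9: W0.I4

Answer: 10 cycles, utilization 4/5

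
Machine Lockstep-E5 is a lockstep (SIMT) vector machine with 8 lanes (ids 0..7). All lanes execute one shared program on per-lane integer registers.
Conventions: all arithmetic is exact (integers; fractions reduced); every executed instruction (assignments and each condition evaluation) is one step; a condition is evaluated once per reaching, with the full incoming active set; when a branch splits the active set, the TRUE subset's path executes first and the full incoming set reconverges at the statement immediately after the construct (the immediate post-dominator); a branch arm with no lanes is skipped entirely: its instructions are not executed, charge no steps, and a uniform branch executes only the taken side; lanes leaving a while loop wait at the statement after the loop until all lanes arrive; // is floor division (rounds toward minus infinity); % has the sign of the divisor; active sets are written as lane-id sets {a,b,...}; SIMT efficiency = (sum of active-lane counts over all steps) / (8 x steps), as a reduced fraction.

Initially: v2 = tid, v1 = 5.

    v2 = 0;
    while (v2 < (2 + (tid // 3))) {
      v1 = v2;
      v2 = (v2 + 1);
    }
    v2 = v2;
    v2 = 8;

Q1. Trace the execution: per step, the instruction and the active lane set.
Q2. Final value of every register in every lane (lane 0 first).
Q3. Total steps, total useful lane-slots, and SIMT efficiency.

step 0: v2 <- 0                      {0,1,2,3,4,5,6,7}
step 1: eval (v2 < (2 + (tid // 3))) {0,1,2,3,4,5,6,7}
step 2: v1 <- v2                     {0,1,2,3,4,5,6,7}
step 3: v2 <- (v2 + 1)               {0,1,2,3,4,5,6,7}
step 4: eval (v2 < (2 + (tid // 3))) {0,1,2,3,4,5,6,7}
step 5: v1 <- v2                     {0,1,2,3,4,5,6,7}
step 6: v2 <- (v2 + 1)               {0,1,2,3,4,5,6,7}
step 7: eval (v2 < (2 + (tid // 3))) {0,1,2,3,4,5,6,7}
step 8: v1 <- v2                     {3,4,5,6,7}
step 9: v2 <- (v2 + 1)               {3,4,5,6,7}
step 10: eval (v2 < (2 + (tid // 3))) {3,4,5,6,7}
step 11: v1 <- v2                     {6,7}
step 12: v2 <- (v2 + 1)               {6,7}
step 13: eval (v2 < (2 + (tid // 3))) {6,7}
step 14: v2 <- v2                     {0,1,2,3,4,5,6,7}
step 15: v2 <- 8                      {0,1,2,3,4,5,6,7}

Answer: 16 steps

v2: 8,8,8,8,8,8,8,8
v1: 1,1,1,2,2,2,3,3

steps = 16; useful = 101; efficiency = 101/128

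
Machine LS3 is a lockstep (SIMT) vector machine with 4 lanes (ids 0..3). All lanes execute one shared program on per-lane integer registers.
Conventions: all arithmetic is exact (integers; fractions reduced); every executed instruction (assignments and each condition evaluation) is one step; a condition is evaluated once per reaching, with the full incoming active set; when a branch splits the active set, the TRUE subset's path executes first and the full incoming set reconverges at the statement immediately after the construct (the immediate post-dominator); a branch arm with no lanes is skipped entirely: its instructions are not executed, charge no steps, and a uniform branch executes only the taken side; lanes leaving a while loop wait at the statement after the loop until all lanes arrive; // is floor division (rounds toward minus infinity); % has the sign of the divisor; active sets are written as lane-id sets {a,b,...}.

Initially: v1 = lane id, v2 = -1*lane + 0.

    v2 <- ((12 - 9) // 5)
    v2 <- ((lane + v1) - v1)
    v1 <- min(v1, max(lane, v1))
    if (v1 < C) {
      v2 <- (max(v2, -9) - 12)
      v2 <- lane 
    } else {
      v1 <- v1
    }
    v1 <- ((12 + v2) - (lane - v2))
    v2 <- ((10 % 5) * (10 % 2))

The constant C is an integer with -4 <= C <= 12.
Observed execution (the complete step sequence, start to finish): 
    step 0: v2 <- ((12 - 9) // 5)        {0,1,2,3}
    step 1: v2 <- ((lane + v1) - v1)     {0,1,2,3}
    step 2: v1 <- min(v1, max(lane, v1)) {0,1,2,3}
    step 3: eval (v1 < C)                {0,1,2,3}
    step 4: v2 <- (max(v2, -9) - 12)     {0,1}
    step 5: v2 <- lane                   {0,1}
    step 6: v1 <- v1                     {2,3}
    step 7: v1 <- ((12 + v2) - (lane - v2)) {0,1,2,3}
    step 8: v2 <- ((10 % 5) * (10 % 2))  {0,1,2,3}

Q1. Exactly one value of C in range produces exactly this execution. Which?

Answer: C = 2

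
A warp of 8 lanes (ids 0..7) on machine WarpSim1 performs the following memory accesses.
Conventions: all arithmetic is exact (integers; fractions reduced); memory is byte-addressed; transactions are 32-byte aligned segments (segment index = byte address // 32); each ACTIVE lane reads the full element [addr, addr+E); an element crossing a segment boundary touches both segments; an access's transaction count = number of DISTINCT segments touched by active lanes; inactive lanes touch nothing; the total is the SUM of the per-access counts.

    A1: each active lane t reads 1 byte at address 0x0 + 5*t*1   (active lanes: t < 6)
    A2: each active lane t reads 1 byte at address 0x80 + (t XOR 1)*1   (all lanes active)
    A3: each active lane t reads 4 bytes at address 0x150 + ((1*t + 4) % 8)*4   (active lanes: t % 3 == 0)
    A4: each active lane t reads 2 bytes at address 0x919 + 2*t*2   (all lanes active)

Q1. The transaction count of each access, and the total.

A1: 1 transaction
A2: 1 transaction
A3: 2 transactions
A4: 2 transactions

Answer: 1,1,2,2; total 6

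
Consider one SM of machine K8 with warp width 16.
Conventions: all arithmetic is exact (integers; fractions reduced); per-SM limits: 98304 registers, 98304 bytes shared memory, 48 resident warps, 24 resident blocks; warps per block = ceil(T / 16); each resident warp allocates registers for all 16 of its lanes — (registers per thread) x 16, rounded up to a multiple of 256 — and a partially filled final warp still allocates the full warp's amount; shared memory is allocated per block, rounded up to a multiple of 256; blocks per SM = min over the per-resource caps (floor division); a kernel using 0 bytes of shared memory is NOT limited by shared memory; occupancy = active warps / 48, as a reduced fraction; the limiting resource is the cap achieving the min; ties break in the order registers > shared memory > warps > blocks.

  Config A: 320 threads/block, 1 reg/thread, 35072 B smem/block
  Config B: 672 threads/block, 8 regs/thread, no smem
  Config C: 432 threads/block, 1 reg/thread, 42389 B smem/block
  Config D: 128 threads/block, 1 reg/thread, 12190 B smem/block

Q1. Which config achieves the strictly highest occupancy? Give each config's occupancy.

occupancies: A 5/6, B 7/8, C 9/16, D 1

Answer: D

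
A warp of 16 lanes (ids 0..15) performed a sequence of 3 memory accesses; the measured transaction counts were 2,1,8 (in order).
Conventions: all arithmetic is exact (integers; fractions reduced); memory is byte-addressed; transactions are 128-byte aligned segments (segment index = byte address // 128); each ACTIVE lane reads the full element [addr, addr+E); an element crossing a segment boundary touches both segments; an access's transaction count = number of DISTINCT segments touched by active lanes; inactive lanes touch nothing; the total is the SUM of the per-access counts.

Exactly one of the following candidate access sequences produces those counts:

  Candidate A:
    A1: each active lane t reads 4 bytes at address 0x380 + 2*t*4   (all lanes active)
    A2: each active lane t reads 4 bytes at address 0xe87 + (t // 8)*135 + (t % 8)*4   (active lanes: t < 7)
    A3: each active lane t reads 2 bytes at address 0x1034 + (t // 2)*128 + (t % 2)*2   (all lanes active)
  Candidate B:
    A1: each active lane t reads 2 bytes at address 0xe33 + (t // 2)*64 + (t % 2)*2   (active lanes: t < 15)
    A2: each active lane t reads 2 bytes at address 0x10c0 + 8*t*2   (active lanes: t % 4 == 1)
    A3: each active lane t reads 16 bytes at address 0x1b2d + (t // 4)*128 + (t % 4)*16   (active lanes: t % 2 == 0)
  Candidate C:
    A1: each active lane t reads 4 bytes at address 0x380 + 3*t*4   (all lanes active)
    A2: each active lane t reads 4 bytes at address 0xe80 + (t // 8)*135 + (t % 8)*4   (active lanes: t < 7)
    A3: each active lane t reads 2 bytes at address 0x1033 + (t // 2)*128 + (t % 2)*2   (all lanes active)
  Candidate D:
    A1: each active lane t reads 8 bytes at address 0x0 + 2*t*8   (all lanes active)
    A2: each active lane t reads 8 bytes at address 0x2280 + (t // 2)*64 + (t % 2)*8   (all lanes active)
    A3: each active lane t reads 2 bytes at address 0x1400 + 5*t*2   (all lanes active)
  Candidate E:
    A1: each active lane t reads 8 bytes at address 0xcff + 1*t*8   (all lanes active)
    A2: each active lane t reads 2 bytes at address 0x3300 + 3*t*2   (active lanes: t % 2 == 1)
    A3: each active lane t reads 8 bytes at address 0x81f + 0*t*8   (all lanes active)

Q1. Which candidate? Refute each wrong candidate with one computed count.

A: A1 gives 1 transaction, not 2
B: A1 gives 4 transactions, not 2
D: A2 gives 4 transactions, not 1
E: A3 gives 1 transaction, not 8
C: all counts match (2,1,8)

Answer: C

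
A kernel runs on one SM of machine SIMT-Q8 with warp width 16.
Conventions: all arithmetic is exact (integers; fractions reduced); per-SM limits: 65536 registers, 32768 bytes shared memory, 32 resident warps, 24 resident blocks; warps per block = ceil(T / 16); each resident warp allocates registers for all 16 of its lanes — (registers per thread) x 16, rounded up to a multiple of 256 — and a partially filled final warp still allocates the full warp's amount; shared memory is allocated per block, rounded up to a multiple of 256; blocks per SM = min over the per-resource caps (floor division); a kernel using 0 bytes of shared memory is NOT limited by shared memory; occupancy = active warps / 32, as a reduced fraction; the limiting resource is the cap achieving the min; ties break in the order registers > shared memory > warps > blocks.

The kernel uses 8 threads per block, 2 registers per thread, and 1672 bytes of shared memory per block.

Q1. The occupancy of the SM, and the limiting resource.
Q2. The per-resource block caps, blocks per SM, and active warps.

Answer: occupancy 9/16, limited by shared memory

registers: 256 blocks
shared memory: 18 blocks
warps: 32 blocks
blocks: 24 blocks

Answer: 18 blocks, 18 active warps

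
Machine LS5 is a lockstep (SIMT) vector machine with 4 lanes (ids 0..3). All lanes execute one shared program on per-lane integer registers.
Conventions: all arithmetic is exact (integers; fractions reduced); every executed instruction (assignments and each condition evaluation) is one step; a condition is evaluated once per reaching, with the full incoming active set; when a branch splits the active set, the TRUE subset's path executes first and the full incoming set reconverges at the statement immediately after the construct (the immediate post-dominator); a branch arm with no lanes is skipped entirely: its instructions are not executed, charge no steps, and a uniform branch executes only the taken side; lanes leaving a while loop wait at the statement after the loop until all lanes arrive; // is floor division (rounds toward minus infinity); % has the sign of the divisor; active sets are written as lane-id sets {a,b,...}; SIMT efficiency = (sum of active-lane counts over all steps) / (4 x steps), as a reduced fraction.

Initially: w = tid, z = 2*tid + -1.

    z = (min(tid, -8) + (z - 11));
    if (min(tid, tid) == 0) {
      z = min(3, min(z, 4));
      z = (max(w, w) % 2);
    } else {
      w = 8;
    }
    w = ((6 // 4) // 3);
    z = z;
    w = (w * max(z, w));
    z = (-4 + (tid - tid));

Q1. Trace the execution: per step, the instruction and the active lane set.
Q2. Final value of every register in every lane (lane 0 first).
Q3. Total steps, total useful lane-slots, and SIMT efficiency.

step 0: z <- (min(tid, -8) + (z - 11)) {0,1,2,3}
step 1: eval (min(tid, tid) == 0)    {0,1,2,3}
step 2: z <- min(3, min(z, 4))       {0}
step 3: z <- (max(w, w) % 2)         {0}
step 4: w <- 8                       {1,2,3}
step 5: w <- ((6 // 4) // 3)         {0,1,2,3}
step 6: z <- z                       {0,1,2,3}
step 7: w <- (w * max(z, w))         {0,1,2,3}
step 8: z <- (-4 + (tid - tid))      {0,1,2,3}

Answer: 9 steps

w: 0,0,0,0
z: -4,-4,-4,-4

steps = 9; useful = 29; efficiency = 29/36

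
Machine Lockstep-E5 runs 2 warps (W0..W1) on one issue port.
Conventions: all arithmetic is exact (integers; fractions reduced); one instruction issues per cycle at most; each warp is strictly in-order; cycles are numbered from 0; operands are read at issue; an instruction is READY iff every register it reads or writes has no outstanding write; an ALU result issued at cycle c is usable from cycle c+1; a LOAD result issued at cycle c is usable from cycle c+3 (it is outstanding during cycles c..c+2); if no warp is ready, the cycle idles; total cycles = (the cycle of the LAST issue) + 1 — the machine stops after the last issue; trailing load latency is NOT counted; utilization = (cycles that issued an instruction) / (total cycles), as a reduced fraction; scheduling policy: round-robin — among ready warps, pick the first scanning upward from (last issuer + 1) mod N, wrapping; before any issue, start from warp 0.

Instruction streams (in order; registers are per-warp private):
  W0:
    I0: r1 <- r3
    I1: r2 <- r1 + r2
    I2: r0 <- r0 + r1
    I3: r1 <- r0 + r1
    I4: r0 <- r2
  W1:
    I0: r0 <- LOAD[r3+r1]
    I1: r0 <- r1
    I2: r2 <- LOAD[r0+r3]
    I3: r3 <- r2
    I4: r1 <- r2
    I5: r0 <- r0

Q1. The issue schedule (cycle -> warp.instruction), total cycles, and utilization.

cycle 0: W0.I0
cycle 1: W1.I0
cycle 2: W0.I1
cycle 3: W0.I2
cycle 4: W1.I1
cycle 5: W0.I3
cycle 6: W1.I2
cycle 7: W0.I4
cycle 8: idle
cycle 9: W1.I3
cycle 10: W1.I4
cycle 11: W1.I5

Answer: 12 cycles, utilization 11/12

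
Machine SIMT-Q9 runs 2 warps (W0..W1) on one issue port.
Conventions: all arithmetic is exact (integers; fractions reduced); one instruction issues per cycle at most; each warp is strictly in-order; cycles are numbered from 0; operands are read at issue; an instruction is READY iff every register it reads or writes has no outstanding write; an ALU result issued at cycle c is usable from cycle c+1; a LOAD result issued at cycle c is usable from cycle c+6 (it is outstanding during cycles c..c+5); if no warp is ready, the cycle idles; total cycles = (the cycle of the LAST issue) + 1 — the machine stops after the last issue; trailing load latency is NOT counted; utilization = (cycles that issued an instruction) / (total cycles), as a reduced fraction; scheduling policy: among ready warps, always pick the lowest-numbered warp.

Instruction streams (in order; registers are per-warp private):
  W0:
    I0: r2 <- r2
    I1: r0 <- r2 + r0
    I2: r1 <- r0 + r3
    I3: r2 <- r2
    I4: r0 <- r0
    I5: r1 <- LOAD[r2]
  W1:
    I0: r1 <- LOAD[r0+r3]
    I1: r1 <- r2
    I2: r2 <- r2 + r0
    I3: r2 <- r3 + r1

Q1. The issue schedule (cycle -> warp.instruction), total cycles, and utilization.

cycle 0: W0.I0
cycle 1: W0.I1
cycle 2: W0.I2
cycle 3: W0.I3
cycle 4: W0.I4
cycle 5: W0.I5
cycle 6: W1.I0
cycle 7: idle
cycle 8: idle
cycle 9: idle
cycle 10: idle
cycle 11: idle
cycle 12: W1.I1
cycle 13: W1.I2
cycle 14: W1.I3

Answer: 15 cycles, utilization 2/3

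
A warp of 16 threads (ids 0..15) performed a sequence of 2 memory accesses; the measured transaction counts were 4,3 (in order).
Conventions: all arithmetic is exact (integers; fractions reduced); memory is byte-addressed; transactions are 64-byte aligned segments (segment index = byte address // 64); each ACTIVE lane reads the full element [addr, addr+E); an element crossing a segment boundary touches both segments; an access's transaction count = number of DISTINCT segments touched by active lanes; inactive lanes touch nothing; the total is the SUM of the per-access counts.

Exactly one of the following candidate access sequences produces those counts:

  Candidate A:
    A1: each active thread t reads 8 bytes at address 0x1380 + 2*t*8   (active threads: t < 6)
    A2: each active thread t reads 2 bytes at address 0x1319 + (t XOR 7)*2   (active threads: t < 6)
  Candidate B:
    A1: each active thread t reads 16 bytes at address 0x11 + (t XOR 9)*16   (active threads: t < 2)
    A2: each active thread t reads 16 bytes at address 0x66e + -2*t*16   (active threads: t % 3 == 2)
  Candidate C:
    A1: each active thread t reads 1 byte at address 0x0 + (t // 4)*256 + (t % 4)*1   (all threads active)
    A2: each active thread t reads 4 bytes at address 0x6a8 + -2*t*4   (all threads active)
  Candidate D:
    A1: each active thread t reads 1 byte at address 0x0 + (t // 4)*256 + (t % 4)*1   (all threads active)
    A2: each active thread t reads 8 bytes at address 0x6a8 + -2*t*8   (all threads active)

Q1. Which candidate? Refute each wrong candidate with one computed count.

A: A1 gives 2 transactions, not 4
B: A1 gives 1 transaction, not 4
D: A2 gives 5 transactions, not 3
C: all counts match (4,3)

Answer: C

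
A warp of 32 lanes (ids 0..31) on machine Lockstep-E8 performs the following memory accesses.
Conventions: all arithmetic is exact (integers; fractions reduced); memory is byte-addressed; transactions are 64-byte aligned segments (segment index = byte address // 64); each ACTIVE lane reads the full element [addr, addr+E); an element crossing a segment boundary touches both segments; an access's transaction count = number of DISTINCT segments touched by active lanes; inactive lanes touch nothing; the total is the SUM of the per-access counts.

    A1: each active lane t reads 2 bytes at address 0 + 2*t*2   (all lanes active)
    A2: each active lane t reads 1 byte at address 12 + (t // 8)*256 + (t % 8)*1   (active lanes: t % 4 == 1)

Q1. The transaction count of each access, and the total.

A1: 2 transactions
A2: 4 transactions

Answer: 2,4; total 6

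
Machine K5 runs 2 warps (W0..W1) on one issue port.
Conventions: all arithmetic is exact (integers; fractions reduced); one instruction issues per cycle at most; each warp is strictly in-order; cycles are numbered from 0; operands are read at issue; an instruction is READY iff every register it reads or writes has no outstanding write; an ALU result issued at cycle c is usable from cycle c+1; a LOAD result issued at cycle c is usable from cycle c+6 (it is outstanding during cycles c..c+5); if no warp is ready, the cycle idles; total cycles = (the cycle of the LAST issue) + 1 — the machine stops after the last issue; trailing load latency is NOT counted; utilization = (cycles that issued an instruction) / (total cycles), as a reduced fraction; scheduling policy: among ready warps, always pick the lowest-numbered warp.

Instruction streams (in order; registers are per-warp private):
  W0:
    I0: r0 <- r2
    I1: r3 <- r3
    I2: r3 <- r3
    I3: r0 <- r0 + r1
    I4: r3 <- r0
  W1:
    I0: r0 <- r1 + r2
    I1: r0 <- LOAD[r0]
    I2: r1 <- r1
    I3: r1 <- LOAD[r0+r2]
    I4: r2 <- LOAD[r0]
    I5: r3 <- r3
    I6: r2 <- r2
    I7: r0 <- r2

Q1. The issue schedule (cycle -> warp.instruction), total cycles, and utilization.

cycle 0: W0.I0
cycle 1: W0.I1
cycle 2: W0.I2
cycle 3: W0.I3
cycle 4: W0.I4
cycle 5: W1.I0
cycle 6: W1.I1
cycle 7: W1.I2
cycle 8: idle
cycle 9: idle
cycle 10: idle
cycle 11: idle
cycle 12: W1.I3
cycle 13: W1.I4
cycle 14: W1.I5
cycle 15: idle
cycle 16: idle
cycle 17: idle
cycle 18: idle
cycle 19: W1.I6
cycle 20: W1.I7

Answer: 21 cycles, utilization 13/21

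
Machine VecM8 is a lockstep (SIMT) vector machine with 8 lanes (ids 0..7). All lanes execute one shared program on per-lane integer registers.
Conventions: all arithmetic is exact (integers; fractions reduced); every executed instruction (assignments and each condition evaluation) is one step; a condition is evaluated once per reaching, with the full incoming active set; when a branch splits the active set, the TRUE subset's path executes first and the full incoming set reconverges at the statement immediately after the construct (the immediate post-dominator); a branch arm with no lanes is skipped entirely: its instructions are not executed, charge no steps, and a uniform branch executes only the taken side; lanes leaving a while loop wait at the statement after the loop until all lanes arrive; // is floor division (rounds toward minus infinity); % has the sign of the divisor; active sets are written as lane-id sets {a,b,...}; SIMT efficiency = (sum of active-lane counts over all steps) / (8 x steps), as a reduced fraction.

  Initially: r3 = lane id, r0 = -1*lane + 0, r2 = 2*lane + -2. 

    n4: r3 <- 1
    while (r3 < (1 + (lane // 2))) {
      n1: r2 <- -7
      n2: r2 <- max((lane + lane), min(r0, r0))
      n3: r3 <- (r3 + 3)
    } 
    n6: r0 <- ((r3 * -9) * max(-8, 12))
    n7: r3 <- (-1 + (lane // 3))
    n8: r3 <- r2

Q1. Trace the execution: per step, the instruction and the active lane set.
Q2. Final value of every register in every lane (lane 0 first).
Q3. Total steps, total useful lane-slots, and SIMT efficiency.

step 0: r3 <- 1                      {0,1,2,3,4,5,6,7}
step 1: eval (r3 < (1 + (lane // 2))) {0,1,2,3,4,5,6,7}
step 2: r2 <- -7                     {2,3,4,5,6,7}
step 3: r2 <- max((lane + lane), min(r0, r0)) {2,3,4,5,6,7}
step 4: r3 <- (r3 + 3)               {2,3,4,5,6,7}
step 5: eval (r3 < (1 + (lane // 2))) {2,3,4,5,6,7}
step 6: r0 <- ((r3 * -9) * max(-8, 12)) {0,1,2,3,4,5,6,7}
step 7: r3 <- (-1 + (lane // 3))     {0,1,2,3,4,5,6,7}
step 8: r3 <- r2                     {0,1,2,3,4,5,6,7}

Answer: 9 steps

r3: -2,0,4,6,8,10,12,14
r0: -108,-108,-432,-432,-432,-432,-432,-432
r2: -2,0,4,6,8,10,12,14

steps = 9; useful = 64; efficiency = 64/72 = 8/9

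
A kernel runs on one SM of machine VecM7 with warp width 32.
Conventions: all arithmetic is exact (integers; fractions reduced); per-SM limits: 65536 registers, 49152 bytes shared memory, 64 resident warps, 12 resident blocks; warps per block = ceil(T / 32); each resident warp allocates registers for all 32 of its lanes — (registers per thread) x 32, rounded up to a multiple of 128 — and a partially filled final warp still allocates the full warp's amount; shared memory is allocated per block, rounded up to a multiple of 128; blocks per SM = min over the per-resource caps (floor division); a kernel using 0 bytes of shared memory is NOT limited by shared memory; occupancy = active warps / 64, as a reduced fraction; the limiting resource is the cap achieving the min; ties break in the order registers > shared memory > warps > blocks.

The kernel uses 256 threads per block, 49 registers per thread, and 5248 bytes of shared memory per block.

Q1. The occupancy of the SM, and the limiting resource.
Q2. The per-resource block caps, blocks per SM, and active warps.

Answer: occupancy 1/2, limited by registers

registers: 4 blocks
shared memory: 9 blocks
warps: 8 blocks
blocks: 12 blocks

Answer: 4 blocks, 32 active warps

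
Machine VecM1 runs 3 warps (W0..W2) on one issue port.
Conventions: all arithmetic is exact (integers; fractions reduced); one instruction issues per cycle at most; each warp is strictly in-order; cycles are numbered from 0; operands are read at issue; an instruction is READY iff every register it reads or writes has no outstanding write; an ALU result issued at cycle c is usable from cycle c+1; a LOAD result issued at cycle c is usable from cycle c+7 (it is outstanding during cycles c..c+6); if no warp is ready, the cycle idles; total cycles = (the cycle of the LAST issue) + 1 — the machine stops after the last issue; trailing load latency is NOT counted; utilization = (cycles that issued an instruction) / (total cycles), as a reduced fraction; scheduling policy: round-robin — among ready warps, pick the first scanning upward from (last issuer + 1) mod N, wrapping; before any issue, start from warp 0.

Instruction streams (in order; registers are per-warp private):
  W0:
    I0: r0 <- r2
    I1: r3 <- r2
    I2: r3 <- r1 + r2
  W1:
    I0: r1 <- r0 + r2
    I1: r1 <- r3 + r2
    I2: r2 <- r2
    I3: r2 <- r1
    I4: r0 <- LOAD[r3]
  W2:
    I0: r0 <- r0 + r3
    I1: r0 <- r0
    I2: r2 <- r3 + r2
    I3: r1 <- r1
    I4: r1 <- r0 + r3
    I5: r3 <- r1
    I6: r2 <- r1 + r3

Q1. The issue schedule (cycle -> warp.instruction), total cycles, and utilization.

cycle 0: W0.I0
cycle 1: W1.I0
cycle 2: W2.I0
cycle 3: W0.I1
cycle 4: W1.I1
cycle 5: W2.I1
cycle 6: W0.I2
cycle 7: W1.I2
cycle 8: W2.I2
cycle 9: W1.I3
cycle 10: W2.I3
cycle 11: W1.I4
cycle 12: W2.I4
cycle 13: W2.I5
cycle 14: W2.I6

Answer: 15 cycles, utilization 1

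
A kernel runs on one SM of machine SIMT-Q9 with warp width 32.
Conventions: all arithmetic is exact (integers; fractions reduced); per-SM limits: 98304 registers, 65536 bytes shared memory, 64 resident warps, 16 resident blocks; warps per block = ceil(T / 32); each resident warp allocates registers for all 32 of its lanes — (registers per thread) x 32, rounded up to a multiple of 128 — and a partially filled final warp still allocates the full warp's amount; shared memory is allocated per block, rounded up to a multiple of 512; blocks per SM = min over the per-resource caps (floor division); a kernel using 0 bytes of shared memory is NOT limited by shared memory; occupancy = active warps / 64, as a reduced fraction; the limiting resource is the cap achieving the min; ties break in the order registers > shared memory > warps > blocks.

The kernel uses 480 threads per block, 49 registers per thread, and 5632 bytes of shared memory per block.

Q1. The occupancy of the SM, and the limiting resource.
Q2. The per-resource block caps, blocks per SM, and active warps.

Answer: occupancy 45/64, limited by registers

registers: 3 blocks
shared memory: 11 blocks
warps: 4 blocks
blocks: 16 blocks

Answer: 3 blocks, 45 active warps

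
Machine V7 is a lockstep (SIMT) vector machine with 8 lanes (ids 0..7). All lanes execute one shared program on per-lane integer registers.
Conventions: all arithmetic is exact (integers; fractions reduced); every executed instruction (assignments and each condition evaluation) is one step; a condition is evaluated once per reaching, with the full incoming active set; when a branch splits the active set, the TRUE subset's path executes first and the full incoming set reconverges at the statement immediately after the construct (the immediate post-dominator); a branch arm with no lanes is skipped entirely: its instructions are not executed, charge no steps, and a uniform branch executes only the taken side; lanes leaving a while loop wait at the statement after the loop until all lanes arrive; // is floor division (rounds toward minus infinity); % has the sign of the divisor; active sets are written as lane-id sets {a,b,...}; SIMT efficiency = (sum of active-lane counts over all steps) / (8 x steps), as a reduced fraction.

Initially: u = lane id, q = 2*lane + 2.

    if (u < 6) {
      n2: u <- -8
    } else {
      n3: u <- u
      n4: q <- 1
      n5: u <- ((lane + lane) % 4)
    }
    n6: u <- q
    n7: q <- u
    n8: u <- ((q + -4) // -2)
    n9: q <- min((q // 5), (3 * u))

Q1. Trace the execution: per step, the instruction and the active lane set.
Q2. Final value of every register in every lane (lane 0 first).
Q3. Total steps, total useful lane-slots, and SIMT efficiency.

step 0: eval (u < 6)                 {0,1,2,3,4,5,6,7}
step 1: u <- -8                      {0,1,2,3,4,5}
step 2: u <- u                       {6,7}
step 3: q <- 1                       {6,7}
step 4: u <- ((lane + lane) % 4)     {6,7}
step 5: u <- q                       {0,1,2,3,4,5,6,7}
step 6: q <- u                       {0,1,2,3,4,5,6,7}
step 7: u <- ((q + -4) // -2)        {0,1,2,3,4,5,6,7}
step 8: q <- min((q // 5), (3 * u))  {0,1,2,3,4,5,6,7}

Answer: 9 steps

u: 1,0,-1,-2,-3,-4,1,1
q: 0,0,-3,-6,-9,-12,0,0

steps = 9; useful = 52; efficiency = 52/72 = 13/18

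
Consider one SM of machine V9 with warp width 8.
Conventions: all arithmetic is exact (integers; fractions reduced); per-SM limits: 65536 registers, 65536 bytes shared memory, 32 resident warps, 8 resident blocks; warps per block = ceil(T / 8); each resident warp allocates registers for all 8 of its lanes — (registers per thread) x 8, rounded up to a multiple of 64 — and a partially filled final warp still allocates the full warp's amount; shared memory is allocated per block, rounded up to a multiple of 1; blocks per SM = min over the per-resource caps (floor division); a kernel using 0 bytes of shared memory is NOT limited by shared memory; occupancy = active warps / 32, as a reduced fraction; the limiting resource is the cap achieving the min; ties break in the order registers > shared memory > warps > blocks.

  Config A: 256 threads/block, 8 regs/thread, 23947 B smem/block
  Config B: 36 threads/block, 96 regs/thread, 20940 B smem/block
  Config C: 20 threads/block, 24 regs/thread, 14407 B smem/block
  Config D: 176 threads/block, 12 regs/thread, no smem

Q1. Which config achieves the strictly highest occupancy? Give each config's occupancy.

occupancies: A 1, B 15/32, C 3/8, D 11/16

Answer: A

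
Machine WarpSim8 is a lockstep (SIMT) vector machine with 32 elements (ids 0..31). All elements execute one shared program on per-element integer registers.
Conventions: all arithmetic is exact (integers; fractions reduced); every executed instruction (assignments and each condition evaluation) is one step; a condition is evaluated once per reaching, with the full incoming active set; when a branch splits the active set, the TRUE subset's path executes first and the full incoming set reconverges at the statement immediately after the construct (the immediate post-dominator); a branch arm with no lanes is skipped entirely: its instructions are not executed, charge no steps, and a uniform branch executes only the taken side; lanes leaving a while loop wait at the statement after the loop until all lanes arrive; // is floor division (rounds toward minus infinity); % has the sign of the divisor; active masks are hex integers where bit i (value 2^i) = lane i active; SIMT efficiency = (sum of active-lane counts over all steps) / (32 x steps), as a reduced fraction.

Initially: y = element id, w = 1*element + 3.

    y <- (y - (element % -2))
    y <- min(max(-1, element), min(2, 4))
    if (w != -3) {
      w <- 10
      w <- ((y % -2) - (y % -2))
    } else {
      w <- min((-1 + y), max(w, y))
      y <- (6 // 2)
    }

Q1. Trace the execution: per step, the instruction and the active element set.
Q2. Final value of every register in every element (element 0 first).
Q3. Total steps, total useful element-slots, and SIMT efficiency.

step 0: y <- (y - (element % -2))    0xffffffff
step 1: y <- min(max(-1, element), min(2, 4)) 0xffffffff
step 2: eval (w != -3)               0xffffffff
step 3: w <- 10                      0xffffffff
step 4: w <- ((y % -2) - (y % -2))   0xffffffff

Answer: 5 steps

y: 0,1,2,2,2,2,2,2,2,2,2,2,2,2,2,2,2,2,2,2,2,2,2,2,2,2,2,2,2,2,2,2
w: 0,0,0,0,0,0,0,0,0,0,0,0,0,0,0,0,0,0,0,0,0,0,0,0,0,0,0,0,0,0,0,0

steps = 5; useful = 160; efficiency = 160/160 = 1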